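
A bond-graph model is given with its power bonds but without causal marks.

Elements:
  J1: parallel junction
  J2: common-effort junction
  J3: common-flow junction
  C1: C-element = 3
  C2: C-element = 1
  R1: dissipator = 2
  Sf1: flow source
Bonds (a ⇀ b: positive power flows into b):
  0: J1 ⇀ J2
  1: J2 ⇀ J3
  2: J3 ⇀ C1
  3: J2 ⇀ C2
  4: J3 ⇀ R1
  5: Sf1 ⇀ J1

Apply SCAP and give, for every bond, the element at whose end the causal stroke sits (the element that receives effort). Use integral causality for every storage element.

b5 |Sf1  (Sf1: flow source, stroke at near end)
b0 |J1  (closing 0-jn rule on J1)
b2 |J3  (C1: C, integral causality)
b3 |J2  (C2 integral (e out))
b1 |J3  (J2: bond 3 brought effort, rest push out)
b4 |R1  (J3 needs exactly one f-in)

#0 →J1
#1 →J3
#2 →J3
#3 →J2
#4 →R1
#5 →Sf1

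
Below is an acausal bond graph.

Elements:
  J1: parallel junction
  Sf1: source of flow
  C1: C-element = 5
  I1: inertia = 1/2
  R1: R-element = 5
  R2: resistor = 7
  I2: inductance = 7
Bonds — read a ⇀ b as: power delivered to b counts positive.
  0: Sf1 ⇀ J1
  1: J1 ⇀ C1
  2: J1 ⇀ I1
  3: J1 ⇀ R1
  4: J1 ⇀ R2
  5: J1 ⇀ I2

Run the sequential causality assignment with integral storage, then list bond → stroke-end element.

β0 stroke at Sf1
β1 stroke at J1
β2 stroke at I1
β3 stroke at R1
β4 stroke at R2
β5 stroke at I2

β0 →Sf1  (Sf1 fixes flow; stroke at Sf1)
β1 →J1  (C1 integral (e out))
β2 →I1  (0-jn J1 has e-setter on 1)
β3 →R1  (J1: bond 1 brought effort, rest push out)
β4 →R2  (common-e at J1 fixed by 1)
β5 →I2  (J1: bond 1 brought effort, rest push out)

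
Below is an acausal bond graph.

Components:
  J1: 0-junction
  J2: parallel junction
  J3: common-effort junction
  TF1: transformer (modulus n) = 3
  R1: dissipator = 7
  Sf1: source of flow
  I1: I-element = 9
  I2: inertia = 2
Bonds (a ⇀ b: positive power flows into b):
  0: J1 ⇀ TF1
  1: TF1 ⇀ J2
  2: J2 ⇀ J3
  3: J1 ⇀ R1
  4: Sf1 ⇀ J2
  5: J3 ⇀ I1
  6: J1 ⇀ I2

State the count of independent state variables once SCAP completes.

b4 stroke at Sf1  (Sf1 fixes flow; stroke at Sf1)
b5 stroke at I1  (prefer integral on I1)
b2 stroke at J3  (only one effort-in slot at J3)
b1 stroke at J2  (closing 0-jn rule on J2)
b0 stroke at TF1  (through TF1, causality passes straight; one stroke at TF1)
b6 stroke at I2  (I2 outputs flow p/I2)
b3 stroke at J1  (J1 needs exactly one e-in)

2  (I1, I2 all integral)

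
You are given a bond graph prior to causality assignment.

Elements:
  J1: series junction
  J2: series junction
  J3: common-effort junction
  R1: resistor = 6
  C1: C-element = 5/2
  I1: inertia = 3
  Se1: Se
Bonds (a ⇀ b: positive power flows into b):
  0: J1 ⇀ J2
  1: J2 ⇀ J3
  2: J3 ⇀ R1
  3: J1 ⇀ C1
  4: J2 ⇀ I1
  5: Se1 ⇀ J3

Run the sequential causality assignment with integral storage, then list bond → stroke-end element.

bond 5 stroke→J3  (Se1: effort source, stroke at far end)
bond 1 stroke→J2  (0-jn J3 has e-setter on 5)
bond 2 stroke→R1  (J3: bond 5 brought effort, rest push out)
bond 3 stroke→J1  (C1 integral (e out))
bond 0 stroke→J2  (J1 needs exactly one f-in)
bond 4 stroke→I1  (J2: last free bond brings flow in)

#0 →J2
#1 →J2
#2 →R1
#3 →J1
#4 →I1
#5 →J3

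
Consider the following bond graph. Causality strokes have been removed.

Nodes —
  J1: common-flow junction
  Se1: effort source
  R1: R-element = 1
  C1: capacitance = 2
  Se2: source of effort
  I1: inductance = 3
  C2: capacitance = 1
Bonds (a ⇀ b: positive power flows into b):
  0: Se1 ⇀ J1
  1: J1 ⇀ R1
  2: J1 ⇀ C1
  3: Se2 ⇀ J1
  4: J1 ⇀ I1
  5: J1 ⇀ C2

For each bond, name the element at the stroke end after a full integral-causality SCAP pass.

β0 |J1  (Se1 fixes effort; stroke away)
β3 |J1  (Se2: effort source, stroke at far end)
β2 |J1  (C1: C, integral causality)
β4 |I1  (I1: I, integral causality)
β1 |J1  (1-jn J1 has f-setter on 4)
β5 |J1  (common-f at J1 fixed by 4)

β0 stroke→J1
β1 stroke→J1
β2 stroke→J1
β3 stroke→J1
β4 stroke→I1
β5 stroke→J1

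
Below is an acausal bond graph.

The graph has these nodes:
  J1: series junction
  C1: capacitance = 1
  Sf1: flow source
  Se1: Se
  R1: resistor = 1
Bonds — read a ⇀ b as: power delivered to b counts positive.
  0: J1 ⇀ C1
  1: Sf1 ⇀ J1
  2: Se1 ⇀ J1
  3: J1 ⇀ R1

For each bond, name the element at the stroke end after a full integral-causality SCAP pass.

bond 1 stroke→Sf1  (source Sf1 imposes f)
bond 2 stroke→J1  (Se1: effort source, stroke at far end)
bond 0 stroke→J1  (J1: bond 1 brought flow, rest push out)
bond 3 stroke→J1  (J1: bond 1 brought flow, rest push out)

bond 0 stroke at J1
bond 1 stroke at Sf1
bond 2 stroke at J1
bond 3 stroke at J1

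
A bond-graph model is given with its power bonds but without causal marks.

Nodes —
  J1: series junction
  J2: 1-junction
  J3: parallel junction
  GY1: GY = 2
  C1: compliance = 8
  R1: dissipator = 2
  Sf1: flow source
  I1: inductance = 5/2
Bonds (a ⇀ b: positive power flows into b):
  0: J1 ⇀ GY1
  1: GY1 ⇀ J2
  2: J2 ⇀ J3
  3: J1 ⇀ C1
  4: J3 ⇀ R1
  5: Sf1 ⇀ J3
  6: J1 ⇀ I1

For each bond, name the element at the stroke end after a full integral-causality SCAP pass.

bond 5 stroke at Sf1  (Sf1 (Sf) sets flow on bond)
bond 3 stroke at J1  (C1 outputs effort q/C1)
bond 6 stroke at I1  (prefer integral on I1)
bond 0 stroke at J1  (J1 flow already set via bond 6)
bond 1 stroke at J2  (GY1: gyrator matches bond 0)
bond 2 stroke at J3  (only one flow-in slot at J2)
bond 4 stroke at R1  (0-jn J3 has e-setter on 2)

bond 0 →J1
bond 1 →J2
bond 2 →J3
bond 3 →J1
bond 4 →R1
bond 5 →Sf1
bond 6 →I1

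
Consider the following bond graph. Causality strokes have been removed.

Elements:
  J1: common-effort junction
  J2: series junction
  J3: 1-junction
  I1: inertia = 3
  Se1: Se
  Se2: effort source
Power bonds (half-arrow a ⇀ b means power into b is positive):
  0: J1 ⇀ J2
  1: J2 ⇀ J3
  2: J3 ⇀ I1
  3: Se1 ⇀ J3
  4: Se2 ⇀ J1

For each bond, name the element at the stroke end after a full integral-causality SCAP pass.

#3 stroke at J3  (Se1 (Se) sets effort on bond)
#4 stroke at J1  (Se2: effort source, stroke at far end)
#0 stroke at J2  (common-e at J1 fixed by 4)
#1 stroke at J3  (J2 needs exactly one f-in)
#2 stroke at I1  (closing 1-jn rule on J3)

b0 stroke→J2
b1 stroke→J3
b2 stroke→I1
b3 stroke→J3
b4 stroke→J1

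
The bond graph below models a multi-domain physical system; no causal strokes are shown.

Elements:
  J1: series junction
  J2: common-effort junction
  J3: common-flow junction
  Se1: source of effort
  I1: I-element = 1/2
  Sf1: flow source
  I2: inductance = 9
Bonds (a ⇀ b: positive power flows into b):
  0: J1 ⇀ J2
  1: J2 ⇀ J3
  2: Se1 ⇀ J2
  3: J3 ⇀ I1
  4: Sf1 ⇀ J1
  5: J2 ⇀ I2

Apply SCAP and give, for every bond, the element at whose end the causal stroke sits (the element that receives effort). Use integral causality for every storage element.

β2 →J2  (Se1 (Se) sets effort on bond)
β4 →Sf1  (Sf1 fixes flow; stroke at Sf1)
β0 →J1  (1-jn J1 has f-setter on 4)
β1 →J3  (0-jn J2 has e-setter on 2)
β5 →I2  (0-jn J2 has e-setter on 2)
β3 →I1  (only one flow-in slot at J3)

b0 →J1
b1 →J3
b2 →J2
b3 →I1
b4 →Sf1
b5 →I2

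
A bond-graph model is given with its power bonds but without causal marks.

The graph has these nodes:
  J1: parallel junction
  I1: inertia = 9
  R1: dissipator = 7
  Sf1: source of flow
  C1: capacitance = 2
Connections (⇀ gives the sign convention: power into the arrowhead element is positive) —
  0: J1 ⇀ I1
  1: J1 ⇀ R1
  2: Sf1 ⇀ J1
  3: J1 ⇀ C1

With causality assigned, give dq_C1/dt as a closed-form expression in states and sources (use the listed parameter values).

b2 stroke→Sf1  (Sf1 fixes flow; stroke at Sf1)
b0 stroke→I1  (I1 integral (f out))
b3 stroke→J1  (C1: C, integral causality)
b1 stroke→R1  (0-jn J1 has e-setter on 3)

dq_C1/dt = F_Sf1 - p_I1/9 - q_C1/14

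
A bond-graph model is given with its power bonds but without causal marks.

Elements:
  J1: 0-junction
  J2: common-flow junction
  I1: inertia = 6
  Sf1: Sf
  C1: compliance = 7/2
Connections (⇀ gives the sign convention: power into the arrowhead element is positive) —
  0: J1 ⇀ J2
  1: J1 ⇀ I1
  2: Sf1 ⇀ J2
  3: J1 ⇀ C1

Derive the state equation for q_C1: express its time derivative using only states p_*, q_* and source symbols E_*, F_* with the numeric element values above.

dq_C1/dt = -F_Sf1 - p_I1/6

#2 stroke→Sf1  (Sf1 fixes flow; stroke at Sf1)
#0 stroke→J2  (1-jn J2 has f-setter on 2)
#1 stroke→I1  (I1 integral (f out))
#3 stroke→J1  (J1 needs exactly one e-in)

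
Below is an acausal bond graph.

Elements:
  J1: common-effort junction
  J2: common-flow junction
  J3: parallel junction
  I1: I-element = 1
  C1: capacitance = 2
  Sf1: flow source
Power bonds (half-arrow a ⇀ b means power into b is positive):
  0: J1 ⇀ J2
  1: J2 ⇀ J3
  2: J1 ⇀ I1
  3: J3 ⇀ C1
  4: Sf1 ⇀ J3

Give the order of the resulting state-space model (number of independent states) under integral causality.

#4 →Sf1  (Sf1 (Sf) sets flow on bond)
#2 →I1  (I1: I, integral causality)
#0 →J1  (only one effort-in slot at J1)
#1 →J2  (1-jn J2 has f-setter on 0)
#3 →J3  (only one effort-in slot at J3)

2  (C1, I1 all integral)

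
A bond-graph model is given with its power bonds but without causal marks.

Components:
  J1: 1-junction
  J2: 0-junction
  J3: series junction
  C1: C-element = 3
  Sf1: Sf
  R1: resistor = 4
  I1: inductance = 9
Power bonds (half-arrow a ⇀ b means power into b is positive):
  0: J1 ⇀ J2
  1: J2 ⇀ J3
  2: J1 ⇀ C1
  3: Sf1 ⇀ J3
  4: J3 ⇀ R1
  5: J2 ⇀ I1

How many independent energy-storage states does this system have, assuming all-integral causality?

bond 3 |Sf1  (Sf1 (Sf) sets flow on bond)
bond 1 |J3  (J3 flow already set via bond 3)
bond 4 |J3  (1-jn J3 has f-setter on 3)
bond 2 |J1  (C1 integral (e out))
bond 0 |J2  (only one flow-in slot at J1)
bond 5 |I1  (0-jn J2 has e-setter on 0)

2  (C1, I1 all integral)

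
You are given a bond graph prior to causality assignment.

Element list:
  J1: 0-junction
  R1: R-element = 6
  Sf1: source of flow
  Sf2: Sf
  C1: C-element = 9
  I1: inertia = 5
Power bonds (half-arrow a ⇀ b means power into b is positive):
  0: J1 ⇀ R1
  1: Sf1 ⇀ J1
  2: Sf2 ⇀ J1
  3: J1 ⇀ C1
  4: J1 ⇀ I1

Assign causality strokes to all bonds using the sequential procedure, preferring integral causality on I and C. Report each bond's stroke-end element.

b0 stroke at R1
b1 stroke at Sf1
b2 stroke at Sf2
b3 stroke at J1
b4 stroke at I1

b1 |Sf1  (source Sf1 imposes f)
b2 |Sf2  (Sf2: flow source, stroke at near end)
b3 |J1  (C1 integral (e out))
b0 |R1  (J1: bond 3 brought effort, rest push out)
b4 |I1  (J1: bond 3 brought effort, rest push out)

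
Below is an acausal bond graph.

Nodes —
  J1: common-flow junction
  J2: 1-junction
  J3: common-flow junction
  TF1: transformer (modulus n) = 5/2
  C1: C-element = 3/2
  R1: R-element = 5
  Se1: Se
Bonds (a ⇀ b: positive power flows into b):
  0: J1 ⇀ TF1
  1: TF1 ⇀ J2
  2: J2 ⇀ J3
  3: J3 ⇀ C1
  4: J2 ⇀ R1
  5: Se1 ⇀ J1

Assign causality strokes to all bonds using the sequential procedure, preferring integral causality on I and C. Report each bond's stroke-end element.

#0 stroke at TF1
#1 stroke at J2
#2 stroke at J2
#3 stroke at J3
#4 stroke at R1
#5 stroke at J1

b5 stroke→J1  (source Se1 imposes e)
b0 stroke→TF1  (J1 needs exactly one f-in)
b1 stroke→J2  (TF1: transformer flips bond 0)
b3 stroke→J3  (C1 outputs effort q/C1)
b2 stroke→J2  (closing 1-jn rule on J3)
b4 stroke→R1  (J2 needs exactly one f-in)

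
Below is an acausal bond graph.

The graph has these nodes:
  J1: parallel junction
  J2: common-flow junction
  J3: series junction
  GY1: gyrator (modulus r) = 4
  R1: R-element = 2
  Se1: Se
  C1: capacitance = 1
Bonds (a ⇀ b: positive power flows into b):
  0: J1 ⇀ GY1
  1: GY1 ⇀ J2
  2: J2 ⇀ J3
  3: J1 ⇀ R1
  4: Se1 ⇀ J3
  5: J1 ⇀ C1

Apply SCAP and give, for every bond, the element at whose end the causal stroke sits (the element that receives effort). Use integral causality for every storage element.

β0 →GY1
β1 →GY1
β2 →J2
β3 →R1
β4 →J3
β5 →J1

β4 →J3  (source Se1 imposes e)
β2 →J2  (only one flow-in slot at J3)
β1 →GY1  (only one flow-in slot at J2)
β0 →GY1  (GY1 both-in/both-out from 1)
β5 →J1  (C1 outputs effort q/C1)
β3 →R1  (0-jn J1 has e-setter on 5)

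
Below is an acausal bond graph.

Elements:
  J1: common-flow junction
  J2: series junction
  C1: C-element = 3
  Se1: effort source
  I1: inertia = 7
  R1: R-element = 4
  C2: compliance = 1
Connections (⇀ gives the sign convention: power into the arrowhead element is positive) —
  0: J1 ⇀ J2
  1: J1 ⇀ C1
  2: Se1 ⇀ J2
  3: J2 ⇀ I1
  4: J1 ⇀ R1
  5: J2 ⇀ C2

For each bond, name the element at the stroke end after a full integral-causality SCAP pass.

β2 |J2  (Se1: effort source, stroke at far end)
β1 |J1  (prefer integral on C1)
β3 |I1  (prefer integral on I1)
β0 |J2  (J2: bond 3 brought flow, rest push out)
β5 |J2  (J2: bond 3 brought flow, rest push out)
β4 |J1  (1-jn J1 has f-setter on 0)

#0 stroke→J2
#1 stroke→J1
#2 stroke→J2
#3 stroke→I1
#4 stroke→J1
#5 stroke→J2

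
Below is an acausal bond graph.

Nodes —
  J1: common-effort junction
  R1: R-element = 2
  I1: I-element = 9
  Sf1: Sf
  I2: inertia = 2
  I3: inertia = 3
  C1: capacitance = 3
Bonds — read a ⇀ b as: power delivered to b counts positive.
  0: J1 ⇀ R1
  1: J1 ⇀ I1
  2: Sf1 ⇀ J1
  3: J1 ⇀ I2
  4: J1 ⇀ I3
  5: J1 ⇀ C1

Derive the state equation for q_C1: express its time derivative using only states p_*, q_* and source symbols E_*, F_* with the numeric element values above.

dq_C1/dt = F_Sf1 - p_I1/9 - p_I2/2 - p_I3/3 - q_C1/6

b2 |Sf1  (Sf1 fixes flow; stroke at Sf1)
b1 |I1  (I1 outputs flow p/I1)
b3 |I2  (I2 outputs flow p/I2)
b4 |I3  (I3: I, integral causality)
b5 |J1  (C1 integral (e out))
b0 |R1  (common-e at J1 fixed by 5)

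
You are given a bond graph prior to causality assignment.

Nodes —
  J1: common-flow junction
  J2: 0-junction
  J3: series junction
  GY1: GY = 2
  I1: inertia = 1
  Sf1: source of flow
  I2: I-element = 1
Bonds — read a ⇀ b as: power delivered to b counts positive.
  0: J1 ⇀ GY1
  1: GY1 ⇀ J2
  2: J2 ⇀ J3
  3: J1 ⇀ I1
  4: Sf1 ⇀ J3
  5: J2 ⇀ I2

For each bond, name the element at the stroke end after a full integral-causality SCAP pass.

b4 →Sf1  (source Sf1 imposes f)
b2 →J3  (J3: bond 4 brought flow, rest push out)
b3 →I1  (I1 outputs flow p/I1)
b0 →J1  (1-jn J1 has f-setter on 3)
b1 →J2  (GY GY1: same side as bond 0)
b5 →I2  (J2 effort already set via bond 1)

β0 |J1
β1 |J2
β2 |J3
β3 |I1
β4 |Sf1
β5 |I2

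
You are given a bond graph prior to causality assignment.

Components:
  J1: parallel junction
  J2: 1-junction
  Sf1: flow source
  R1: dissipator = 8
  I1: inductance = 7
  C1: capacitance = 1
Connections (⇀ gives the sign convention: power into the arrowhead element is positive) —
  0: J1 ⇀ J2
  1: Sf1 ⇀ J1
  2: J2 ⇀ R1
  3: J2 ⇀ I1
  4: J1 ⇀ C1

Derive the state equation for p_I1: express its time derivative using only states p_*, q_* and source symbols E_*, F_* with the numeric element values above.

b1 stroke at Sf1  (Sf1 fixes flow; stroke at Sf1)
b3 stroke at I1  (I1 integral (f out))
b0 stroke at J2  (1-jn J2 has f-setter on 3)
b2 stroke at J2  (J2: bond 3 brought flow, rest push out)
b4 stroke at J1  (only one effort-in slot at J1)

dp_I1/dt = -8*p_I1/7 + q_C1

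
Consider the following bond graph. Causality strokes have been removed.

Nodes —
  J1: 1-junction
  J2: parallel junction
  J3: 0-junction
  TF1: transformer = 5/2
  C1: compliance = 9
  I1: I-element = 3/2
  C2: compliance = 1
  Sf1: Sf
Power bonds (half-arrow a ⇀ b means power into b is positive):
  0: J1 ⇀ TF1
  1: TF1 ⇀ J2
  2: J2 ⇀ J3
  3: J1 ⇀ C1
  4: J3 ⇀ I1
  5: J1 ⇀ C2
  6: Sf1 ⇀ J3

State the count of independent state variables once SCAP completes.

3  (C1, C2, I1 all integral)

bond 6 stroke→Sf1  (source Sf1 imposes f)
bond 3 stroke→J1  (C1 integral (e out))
bond 4 stroke→I1  (I1: I, integral causality)
bond 2 stroke→J3  (only one effort-in slot at J3)
bond 1 stroke→J2  (J2 needs exactly one e-in)
bond 0 stroke→TF1  (through TF1, causality passes straight; one stroke at TF1)
bond 5 stroke→J1  (common-f at J1 fixed by 0)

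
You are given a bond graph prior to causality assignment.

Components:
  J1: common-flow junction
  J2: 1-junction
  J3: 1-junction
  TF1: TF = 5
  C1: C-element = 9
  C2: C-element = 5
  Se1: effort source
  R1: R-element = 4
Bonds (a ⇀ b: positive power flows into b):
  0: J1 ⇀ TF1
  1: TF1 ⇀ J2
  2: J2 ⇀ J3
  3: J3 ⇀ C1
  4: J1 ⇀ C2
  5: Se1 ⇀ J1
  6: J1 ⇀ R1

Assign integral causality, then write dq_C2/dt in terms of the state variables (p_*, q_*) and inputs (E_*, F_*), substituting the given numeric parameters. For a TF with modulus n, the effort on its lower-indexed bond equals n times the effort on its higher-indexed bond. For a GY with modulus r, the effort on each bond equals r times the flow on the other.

dq_C2/dt = E_Se1/4 - 5*q_C1/36 - q_C2/20

#5 |J1  (Se1 fixes effort; stroke away)
#3 |J3  (C1: C, integral causality)
#2 |J2  (J3 needs exactly one f-in)
#1 |TF1  (closing 1-jn rule on J2)
#0 |J1  (TF1: transformer flips bond 1)
#4 |J1  (C2 outputs effort q/C2)
#6 |R1  (J1: last free bond brings flow in)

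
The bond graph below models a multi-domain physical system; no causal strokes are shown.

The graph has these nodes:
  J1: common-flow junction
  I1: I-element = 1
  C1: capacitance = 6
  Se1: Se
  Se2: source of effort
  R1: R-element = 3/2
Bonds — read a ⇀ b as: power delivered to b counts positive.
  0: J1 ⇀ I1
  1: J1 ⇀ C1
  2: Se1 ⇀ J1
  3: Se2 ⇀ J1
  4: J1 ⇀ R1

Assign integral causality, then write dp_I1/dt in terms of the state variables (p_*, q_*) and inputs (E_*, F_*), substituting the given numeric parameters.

dp_I1/dt = E_Se1 + E_Se2 - 3*p_I1/2 - q_C1/6

#2 |J1  (Se1 fixes effort; stroke away)
#3 |J1  (source Se2 imposes e)
#0 |I1  (I1: I, integral causality)
#1 |J1  (1-jn J1 has f-setter on 0)
#4 |J1  (J1 flow already set via bond 0)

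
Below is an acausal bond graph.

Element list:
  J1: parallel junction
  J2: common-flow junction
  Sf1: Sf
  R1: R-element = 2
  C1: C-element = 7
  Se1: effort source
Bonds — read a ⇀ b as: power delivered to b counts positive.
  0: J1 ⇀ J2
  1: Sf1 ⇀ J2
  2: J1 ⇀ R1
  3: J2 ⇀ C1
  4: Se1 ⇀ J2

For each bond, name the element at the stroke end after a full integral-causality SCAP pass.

bond 1 stroke at Sf1  (Sf1 (Sf) sets flow on bond)
bond 4 stroke at J2  (source Se1 imposes e)
bond 0 stroke at J2  (1-jn J2 has f-setter on 1)
bond 3 stroke at J2  (common-f at J2 fixed by 1)
bond 2 stroke at J1  (only one effort-in slot at J1)

b0 stroke→J2
b1 stroke→Sf1
b2 stroke→J1
b3 stroke→J2
b4 stroke→J2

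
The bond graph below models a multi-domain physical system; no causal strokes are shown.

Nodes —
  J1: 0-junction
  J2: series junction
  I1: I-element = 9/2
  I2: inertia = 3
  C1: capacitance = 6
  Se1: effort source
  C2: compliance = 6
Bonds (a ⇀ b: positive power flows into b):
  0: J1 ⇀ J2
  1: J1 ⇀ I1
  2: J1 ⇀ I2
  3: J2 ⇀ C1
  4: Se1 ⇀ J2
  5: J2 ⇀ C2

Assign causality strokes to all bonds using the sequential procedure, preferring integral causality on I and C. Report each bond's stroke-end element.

bond 4 stroke at J2  (Se1 fixes effort; stroke away)
bond 1 stroke at I1  (I1 integral (f out))
bond 2 stroke at I2  (prefer integral on I2)
bond 0 stroke at J1  (J1: last free bond brings effort in)
bond 3 stroke at J2  (1-jn J2 has f-setter on 0)
bond 5 stroke at J2  (1-jn J2 has f-setter on 0)

β0 →J1
β1 →I1
β2 →I2
β3 →J2
β4 →J2
β5 →J2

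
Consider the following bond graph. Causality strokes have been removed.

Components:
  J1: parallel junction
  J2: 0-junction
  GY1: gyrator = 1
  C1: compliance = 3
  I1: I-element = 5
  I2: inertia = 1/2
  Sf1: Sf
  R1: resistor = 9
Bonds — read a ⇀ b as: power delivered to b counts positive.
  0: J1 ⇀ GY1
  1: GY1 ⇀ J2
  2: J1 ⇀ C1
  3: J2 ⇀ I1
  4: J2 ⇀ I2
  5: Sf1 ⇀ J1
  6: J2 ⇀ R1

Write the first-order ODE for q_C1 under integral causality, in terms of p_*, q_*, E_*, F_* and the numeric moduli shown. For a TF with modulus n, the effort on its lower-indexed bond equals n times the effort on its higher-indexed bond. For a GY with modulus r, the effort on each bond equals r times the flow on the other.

dq_C1/dt = F_Sf1 + 9*p_I1/5 + 18*p_I2 - 3*q_C1

b5 →Sf1  (Sf1 (Sf) sets flow on bond)
b2 →J1  (prefer integral on C1)
b0 →GY1  (J1 effort already set via bond 2)
b1 →GY1  (GY GY1: same side as bond 0)
b3 →I1  (I1 outputs flow p/I1)
b4 →I2  (I2: I, integral causality)
b6 →J2  (only one effort-in slot at J2)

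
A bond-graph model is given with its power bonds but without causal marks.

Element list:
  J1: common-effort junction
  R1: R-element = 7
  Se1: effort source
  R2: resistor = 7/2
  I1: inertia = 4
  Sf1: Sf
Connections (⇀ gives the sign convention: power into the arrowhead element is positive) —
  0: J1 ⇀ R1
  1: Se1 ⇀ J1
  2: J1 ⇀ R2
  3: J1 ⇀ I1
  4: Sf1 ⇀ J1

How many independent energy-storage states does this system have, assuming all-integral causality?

1  (I1 all integral)

bond 1 |J1  (source Se1 imposes e)
bond 4 |Sf1  (Sf1: flow source, stroke at near end)
bond 0 |R1  (J1 effort already set via bond 1)
bond 2 |R2  (0-jn J1 has e-setter on 1)
bond 3 |I1  (0-jn J1 has e-setter on 1)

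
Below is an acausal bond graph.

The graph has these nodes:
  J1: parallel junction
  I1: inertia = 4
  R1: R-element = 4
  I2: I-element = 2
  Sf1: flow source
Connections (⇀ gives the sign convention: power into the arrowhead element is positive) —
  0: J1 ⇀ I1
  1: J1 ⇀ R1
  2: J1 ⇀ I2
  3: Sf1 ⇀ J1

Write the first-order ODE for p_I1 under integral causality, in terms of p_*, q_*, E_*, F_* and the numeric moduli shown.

dp_I1/dt = 4*F_Sf1 - p_I1 - 2*p_I2

β3 →Sf1  (Sf1 (Sf) sets flow on bond)
β0 →I1  (I1: I, integral causality)
β2 →I2  (I2: I, integral causality)
β1 →J1  (closing 0-jn rule on J1)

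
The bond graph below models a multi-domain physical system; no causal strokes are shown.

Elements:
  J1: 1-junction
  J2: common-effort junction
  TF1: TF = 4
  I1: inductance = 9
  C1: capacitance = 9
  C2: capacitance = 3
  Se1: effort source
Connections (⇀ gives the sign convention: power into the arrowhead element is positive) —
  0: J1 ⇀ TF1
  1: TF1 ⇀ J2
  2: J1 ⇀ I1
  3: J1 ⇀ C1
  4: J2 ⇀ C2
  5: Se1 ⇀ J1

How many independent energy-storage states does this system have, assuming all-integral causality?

#5 stroke→J1  (Se1 (Se) sets effort on bond)
#2 stroke→I1  (I1 integral (f out))
#0 stroke→J1  (J1 flow already set via bond 2)
#3 stroke→J1  (common-f at J1 fixed by 2)
#1 stroke→TF1  (through TF1, causality passes straight; one stroke at TF1)
#4 stroke→J2  (J2: last free bond brings effort in)

3  (C1, C2, I1 all integral)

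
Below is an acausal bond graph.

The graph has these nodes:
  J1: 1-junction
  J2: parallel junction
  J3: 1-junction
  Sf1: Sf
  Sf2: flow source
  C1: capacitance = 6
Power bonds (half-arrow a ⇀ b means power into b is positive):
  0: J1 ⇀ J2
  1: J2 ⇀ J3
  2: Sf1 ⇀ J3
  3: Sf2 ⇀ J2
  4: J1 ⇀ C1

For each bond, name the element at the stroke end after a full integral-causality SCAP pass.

b0 stroke→J2
b1 stroke→J3
b2 stroke→Sf1
b3 stroke→Sf2
b4 stroke→J1

bond 2 stroke→Sf1  (Sf1 fixes flow; stroke at Sf1)
bond 3 stroke→Sf2  (source Sf2 imposes f)
bond 1 stroke→J3  (J3: bond 2 brought flow, rest push out)
bond 0 stroke→J2  (only one effort-in slot at J2)
bond 4 stroke→J1  (J1 flow already set via bond 0)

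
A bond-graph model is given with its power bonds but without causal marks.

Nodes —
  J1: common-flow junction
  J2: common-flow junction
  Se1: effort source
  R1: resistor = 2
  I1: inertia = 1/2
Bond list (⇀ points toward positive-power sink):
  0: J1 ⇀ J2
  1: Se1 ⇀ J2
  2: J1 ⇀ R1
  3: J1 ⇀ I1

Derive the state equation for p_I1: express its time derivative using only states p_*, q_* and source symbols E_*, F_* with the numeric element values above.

bond 1 stroke→J2  (Se1 (Se) sets effort on bond)
bond 0 stroke→J1  (J2: last free bond brings flow in)
bond 3 stroke→I1  (I1 integral (f out))
bond 2 stroke→J1  (1-jn J1 has f-setter on 3)

dp_I1/dt = E_Se1 - 4*p_I1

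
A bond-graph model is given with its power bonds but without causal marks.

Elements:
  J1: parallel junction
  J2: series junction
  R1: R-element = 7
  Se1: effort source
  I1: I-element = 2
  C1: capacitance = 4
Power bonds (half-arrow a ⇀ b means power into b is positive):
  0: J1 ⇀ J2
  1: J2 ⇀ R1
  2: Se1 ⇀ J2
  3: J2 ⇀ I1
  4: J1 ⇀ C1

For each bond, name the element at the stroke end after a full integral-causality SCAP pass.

b2 →J2  (source Se1 imposes e)
b3 →I1  (I1 integral (f out))
b0 →J2  (J2: bond 3 brought flow, rest push out)
b1 →J2  (J2: bond 3 brought flow, rest push out)
b4 →J1  (J1 needs exactly one e-in)

β0 |J2
β1 |J2
β2 |J2
β3 |I1
β4 |J1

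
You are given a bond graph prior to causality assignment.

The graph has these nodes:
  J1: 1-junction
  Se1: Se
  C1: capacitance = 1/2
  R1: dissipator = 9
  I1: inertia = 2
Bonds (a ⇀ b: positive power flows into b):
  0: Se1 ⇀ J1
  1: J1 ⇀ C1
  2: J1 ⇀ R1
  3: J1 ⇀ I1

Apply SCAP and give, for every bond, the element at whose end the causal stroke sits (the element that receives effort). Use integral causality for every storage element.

#0 stroke at J1  (Se1 fixes effort; stroke away)
#1 stroke at J1  (C1: C, integral causality)
#3 stroke at I1  (I1 integral (f out))
#2 stroke at J1  (J1 flow already set via bond 3)

b0 →J1
b1 →J1
b2 →J1
b3 →I1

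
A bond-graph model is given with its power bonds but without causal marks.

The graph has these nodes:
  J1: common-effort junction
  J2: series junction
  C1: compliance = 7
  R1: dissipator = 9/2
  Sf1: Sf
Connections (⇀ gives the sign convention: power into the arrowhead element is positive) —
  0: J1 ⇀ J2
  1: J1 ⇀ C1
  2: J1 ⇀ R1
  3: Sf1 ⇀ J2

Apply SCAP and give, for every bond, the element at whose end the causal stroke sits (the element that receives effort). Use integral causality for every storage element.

bond 0 stroke→J2
bond 1 stroke→J1
bond 2 stroke→R1
bond 3 stroke→Sf1

β3 stroke at Sf1  (Sf1 (Sf) sets flow on bond)
β0 stroke at J2  (common-f at J2 fixed by 3)
β1 stroke at J1  (C1 integral (e out))
β2 stroke at R1  (J1 effort already set via bond 1)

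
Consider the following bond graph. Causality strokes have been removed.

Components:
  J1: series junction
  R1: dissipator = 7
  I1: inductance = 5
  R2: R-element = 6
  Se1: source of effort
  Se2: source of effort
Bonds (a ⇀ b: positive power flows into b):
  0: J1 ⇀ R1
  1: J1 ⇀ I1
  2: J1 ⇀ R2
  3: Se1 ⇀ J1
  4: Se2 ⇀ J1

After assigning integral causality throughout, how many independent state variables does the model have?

1  (I1 all integral)

b3 stroke at J1  (Se1: effort source, stroke at far end)
b4 stroke at J1  (Se2: effort source, stroke at far end)
b1 stroke at I1  (I1: I, integral causality)
b0 stroke at J1  (common-f at J1 fixed by 1)
b2 stroke at J1  (common-f at J1 fixed by 1)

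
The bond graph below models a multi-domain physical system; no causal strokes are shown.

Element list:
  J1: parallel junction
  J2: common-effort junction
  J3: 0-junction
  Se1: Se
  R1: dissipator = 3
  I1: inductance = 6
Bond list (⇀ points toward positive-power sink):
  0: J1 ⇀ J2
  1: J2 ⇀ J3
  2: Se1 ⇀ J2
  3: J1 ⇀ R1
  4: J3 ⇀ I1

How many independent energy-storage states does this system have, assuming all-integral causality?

1  (I1 all integral)

b2 |J2  (source Se1 imposes e)
b0 |J1  (0-jn J2 has e-setter on 2)
b1 |J3  (common-e at J2 fixed by 2)
b4 |I1  (J3: bond 1 brought effort, rest push out)
b3 |R1  (J1 effort already set via bond 0)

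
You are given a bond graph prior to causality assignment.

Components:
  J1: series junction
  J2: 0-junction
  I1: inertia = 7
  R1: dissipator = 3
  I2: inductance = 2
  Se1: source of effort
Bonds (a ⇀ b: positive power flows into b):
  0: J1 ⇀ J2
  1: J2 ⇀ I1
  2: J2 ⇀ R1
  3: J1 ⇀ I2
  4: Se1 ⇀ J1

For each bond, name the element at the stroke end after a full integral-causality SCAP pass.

β0 stroke→J1
β1 stroke→I1
β2 stroke→J2
β3 stroke→I2
β4 stroke→J1

bond 4 →J1  (source Se1 imposes e)
bond 1 →I1  (prefer integral on I1)
bond 3 →I2  (I2 integral (f out))
bond 0 →J1  (J1 flow already set via bond 3)
bond 2 →J2  (J2 needs exactly one e-in)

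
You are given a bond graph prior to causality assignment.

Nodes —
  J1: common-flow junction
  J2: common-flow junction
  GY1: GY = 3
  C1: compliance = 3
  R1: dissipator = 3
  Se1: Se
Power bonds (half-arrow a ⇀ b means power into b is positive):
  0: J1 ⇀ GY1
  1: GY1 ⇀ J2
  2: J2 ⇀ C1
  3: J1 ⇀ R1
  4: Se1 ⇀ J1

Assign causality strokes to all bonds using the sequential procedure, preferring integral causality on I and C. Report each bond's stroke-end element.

bond 4 stroke at J1  (source Se1 imposes e)
bond 2 stroke at J2  (prefer integral on C1)
bond 1 stroke at GY1  (J2: last free bond brings flow in)
bond 0 stroke at GY1  (GY1 both-in/both-out from 1)
bond 3 stroke at J1  (J1: bond 0 brought flow, rest push out)

β0 |GY1
β1 |GY1
β2 |J2
β3 |J1
β4 |J1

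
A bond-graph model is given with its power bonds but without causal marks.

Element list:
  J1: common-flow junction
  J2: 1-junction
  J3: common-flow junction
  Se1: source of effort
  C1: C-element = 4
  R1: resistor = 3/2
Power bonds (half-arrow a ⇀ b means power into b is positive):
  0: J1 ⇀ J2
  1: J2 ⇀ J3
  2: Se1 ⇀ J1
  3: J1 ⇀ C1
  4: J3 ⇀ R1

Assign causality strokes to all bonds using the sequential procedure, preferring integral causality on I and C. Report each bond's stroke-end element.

b0 stroke→J2
b1 stroke→J3
b2 stroke→J1
b3 stroke→J1
b4 stroke→R1

β2 →J1  (Se1 (Se) sets effort on bond)
β3 →J1  (C1: C, integral causality)
β0 →J2  (J1: last free bond brings flow in)
β1 →J3  (J2: last free bond brings flow in)
β4 →R1  (J3 needs exactly one f-in)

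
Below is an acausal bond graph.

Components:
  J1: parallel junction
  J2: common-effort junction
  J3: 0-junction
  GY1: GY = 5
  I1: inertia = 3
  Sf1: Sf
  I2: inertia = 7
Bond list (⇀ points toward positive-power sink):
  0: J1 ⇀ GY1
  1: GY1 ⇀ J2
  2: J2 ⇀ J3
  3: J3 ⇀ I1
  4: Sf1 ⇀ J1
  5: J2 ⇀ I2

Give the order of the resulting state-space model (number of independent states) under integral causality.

2  (I1, I2 all integral)

b4 →Sf1  (Sf1 fixes flow; stroke at Sf1)
b0 →J1  (J1 needs exactly one e-in)
b1 →J2  (GY1 both-in/both-out from 0)
b2 →J3  (0-jn J2 has e-setter on 1)
b5 →I2  (J2: bond 1 brought effort, rest push out)
b3 →I1  (J3 effort already set via bond 2)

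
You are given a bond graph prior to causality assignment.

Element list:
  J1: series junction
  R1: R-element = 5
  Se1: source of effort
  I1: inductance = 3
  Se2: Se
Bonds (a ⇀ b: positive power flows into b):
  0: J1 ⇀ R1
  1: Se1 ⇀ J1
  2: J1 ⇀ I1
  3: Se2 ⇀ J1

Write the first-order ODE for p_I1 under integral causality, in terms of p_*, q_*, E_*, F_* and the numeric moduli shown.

bond 1 stroke→J1  (Se1 (Se) sets effort on bond)
bond 3 stroke→J1  (source Se2 imposes e)
bond 2 stroke→I1  (I1: I, integral causality)
bond 0 stroke→J1  (1-jn J1 has f-setter on 2)

dp_I1/dt = E_Se1 + E_Se2 - 5*p_I1/3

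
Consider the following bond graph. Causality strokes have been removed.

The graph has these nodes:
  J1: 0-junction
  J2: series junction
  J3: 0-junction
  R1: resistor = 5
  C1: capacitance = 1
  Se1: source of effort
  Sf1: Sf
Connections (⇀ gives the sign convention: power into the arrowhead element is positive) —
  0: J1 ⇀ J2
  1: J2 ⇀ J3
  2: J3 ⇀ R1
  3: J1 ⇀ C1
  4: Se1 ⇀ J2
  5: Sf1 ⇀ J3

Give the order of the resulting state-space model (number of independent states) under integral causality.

bond 4 →J2  (source Se1 imposes e)
bond 5 →Sf1  (Sf1 (Sf) sets flow on bond)
bond 3 →J1  (prefer integral on C1)
bond 0 →J2  (J1 effort already set via bond 3)
bond 1 →J3  (only one flow-in slot at J2)
bond 2 →R1  (common-e at J3 fixed by 1)

1  (C1 all integral)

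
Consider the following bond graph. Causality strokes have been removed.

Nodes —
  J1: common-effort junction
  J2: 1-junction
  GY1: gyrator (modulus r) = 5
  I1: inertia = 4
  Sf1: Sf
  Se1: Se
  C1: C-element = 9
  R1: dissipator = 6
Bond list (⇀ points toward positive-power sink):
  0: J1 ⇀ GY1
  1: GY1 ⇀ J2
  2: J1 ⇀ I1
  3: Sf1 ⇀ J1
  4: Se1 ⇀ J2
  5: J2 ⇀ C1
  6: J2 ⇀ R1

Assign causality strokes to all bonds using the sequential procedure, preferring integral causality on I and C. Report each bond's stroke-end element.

β3 →Sf1  (Sf1 (Sf) sets flow on bond)
β4 →J2  (Se1 (Se) sets effort on bond)
β2 →I1  (I1 integral (f out))
β0 →J1  (J1: last free bond brings effort in)
β1 →J2  (GY GY1: same side as bond 0)
β5 →J2  (C1 outputs effort q/C1)
β6 →R1  (J2 needs exactly one f-in)

#0 |J1
#1 |J2
#2 |I1
#3 |Sf1
#4 |J2
#5 |J2
#6 |R1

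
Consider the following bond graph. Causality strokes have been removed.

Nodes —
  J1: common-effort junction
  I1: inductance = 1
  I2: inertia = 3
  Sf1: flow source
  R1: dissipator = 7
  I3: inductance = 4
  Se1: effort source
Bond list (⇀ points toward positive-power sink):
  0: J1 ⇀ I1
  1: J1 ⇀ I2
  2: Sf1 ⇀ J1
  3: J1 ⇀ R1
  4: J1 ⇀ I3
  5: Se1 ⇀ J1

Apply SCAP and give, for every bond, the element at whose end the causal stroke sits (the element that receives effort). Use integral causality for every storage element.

#0 stroke at I1
#1 stroke at I2
#2 stroke at Sf1
#3 stroke at R1
#4 stroke at I3
#5 stroke at J1

b2 stroke→Sf1  (Sf1 (Sf) sets flow on bond)
b5 stroke→J1  (Se1 (Se) sets effort on bond)
b0 stroke→I1  (J1: bond 5 brought effort, rest push out)
b1 stroke→I2  (common-e at J1 fixed by 5)
b3 stroke→R1  (0-jn J1 has e-setter on 5)
b4 stroke→I3  (0-jn J1 has e-setter on 5)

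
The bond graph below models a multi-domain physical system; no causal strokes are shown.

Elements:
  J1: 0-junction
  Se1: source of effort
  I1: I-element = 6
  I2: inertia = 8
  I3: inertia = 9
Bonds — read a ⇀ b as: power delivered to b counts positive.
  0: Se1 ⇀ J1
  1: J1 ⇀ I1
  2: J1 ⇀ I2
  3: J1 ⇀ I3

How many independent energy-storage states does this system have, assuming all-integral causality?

3  (I1, I2, I3 all integral)

β0 stroke→J1  (Se1 fixes effort; stroke away)
β1 stroke→I1  (J1: bond 0 brought effort, rest push out)
β2 stroke→I2  (common-e at J1 fixed by 0)
β3 stroke→I3  (J1 effort already set via bond 0)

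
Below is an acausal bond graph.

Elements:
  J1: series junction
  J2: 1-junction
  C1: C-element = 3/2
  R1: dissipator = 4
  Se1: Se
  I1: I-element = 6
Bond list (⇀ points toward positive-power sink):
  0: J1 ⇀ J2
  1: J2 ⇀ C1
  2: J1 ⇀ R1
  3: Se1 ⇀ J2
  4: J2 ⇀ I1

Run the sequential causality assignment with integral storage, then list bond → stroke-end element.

b3 |J2  (Se1 fixes effort; stroke away)
b1 |J2  (C1: C, integral causality)
b4 |I1  (I1 outputs flow p/I1)
b0 |J2  (J2 flow already set via bond 4)
b2 |J1  (J1: bond 0 brought flow, rest push out)

bond 0 →J2
bond 1 →J2
bond 2 →J1
bond 3 →J2
bond 4 →I1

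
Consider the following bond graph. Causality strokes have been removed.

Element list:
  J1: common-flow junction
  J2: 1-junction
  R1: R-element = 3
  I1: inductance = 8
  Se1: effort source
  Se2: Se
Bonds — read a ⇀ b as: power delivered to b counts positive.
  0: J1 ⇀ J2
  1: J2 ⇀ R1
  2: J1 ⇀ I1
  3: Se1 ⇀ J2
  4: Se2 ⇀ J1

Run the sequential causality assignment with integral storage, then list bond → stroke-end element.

b0 stroke→J1
b1 stroke→J2
b2 stroke→I1
b3 stroke→J2
b4 stroke→J1

bond 3 stroke at J2  (Se1 fixes effort; stroke away)
bond 4 stroke at J1  (Se2: effort source, stroke at far end)
bond 2 stroke at I1  (I1 outputs flow p/I1)
bond 0 stroke at J1  (1-jn J1 has f-setter on 2)
bond 1 stroke at J2  (J2 flow already set via bond 0)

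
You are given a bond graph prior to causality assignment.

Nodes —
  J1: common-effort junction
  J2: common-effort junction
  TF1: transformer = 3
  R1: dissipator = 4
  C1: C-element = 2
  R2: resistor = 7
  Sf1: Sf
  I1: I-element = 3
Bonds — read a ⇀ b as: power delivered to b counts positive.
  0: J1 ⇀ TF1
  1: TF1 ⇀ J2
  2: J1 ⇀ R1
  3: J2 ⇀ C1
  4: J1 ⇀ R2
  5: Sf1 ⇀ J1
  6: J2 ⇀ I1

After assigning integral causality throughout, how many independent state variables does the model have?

2  (C1, I1 all integral)

bond 5 |Sf1  (Sf1 (Sf) sets flow on bond)
bond 3 |J2  (C1 integral (e out))
bond 1 |TF1  (J2 effort already set via bond 3)
bond 6 |I1  (J2: bond 3 brought effort, rest push out)
bond 0 |J1  (TF1: transformer flips bond 1)
bond 2 |R1  (common-e at J1 fixed by 0)
bond 4 |R2  (J1: bond 0 brought effort, rest push out)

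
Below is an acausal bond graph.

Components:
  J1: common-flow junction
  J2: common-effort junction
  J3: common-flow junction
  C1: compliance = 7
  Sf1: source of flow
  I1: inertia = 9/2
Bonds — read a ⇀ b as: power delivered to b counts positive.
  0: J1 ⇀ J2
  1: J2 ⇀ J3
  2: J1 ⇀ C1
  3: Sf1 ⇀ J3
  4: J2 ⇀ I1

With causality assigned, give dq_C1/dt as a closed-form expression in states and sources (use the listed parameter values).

dq_C1/dt = F_Sf1 + 2*p_I1/9

#3 →Sf1  (source Sf1 imposes f)
#1 →J3  (J3: bond 3 brought flow, rest push out)
#2 →J1  (C1 integral (e out))
#0 →J2  (J1 needs exactly one f-in)
#4 →I1  (common-e at J2 fixed by 0)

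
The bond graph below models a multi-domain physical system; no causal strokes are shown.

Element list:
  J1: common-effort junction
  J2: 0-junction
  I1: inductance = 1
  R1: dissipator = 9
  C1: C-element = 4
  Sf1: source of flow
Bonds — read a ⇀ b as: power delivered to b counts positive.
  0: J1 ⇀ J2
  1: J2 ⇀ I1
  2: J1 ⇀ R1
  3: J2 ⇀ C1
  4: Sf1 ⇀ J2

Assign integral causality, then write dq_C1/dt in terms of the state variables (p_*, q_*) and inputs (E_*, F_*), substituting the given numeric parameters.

β4 →Sf1  (source Sf1 imposes f)
β1 →I1  (I1 outputs flow p/I1)
β3 →J2  (C1 integral (e out))
β0 →J1  (common-e at J2 fixed by 3)
β2 →R1  (J1: bond 0 brought effort, rest push out)

dq_C1/dt = F_Sf1 - p_I1 - q_C1/36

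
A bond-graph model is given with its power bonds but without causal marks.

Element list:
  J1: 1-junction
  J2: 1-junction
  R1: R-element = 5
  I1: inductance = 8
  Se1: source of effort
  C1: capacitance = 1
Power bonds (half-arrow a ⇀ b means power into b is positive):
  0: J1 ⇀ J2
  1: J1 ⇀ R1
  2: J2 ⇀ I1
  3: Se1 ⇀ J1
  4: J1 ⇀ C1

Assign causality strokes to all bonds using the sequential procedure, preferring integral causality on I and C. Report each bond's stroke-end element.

b0 stroke at J2
b1 stroke at J1
b2 stroke at I1
b3 stroke at J1
b4 stroke at J1

b3 stroke→J1  (source Se1 imposes e)
b2 stroke→I1  (I1 integral (f out))
b0 stroke→J2  (J2 flow already set via bond 2)
b1 stroke→J1  (common-f at J1 fixed by 0)
b4 stroke→J1  (1-jn J1 has f-setter on 0)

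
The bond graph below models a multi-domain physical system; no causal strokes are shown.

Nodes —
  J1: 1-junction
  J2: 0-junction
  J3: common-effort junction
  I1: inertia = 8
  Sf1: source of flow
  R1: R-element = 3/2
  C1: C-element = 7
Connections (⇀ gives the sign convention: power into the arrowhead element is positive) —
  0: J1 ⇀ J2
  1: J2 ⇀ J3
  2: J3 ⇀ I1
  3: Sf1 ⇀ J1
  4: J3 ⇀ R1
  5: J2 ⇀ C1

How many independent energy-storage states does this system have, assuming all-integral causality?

bond 3 |Sf1  (source Sf1 imposes f)
bond 0 |J1  (common-f at J1 fixed by 3)
bond 2 |I1  (prefer integral on I1)
bond 5 |J2  (C1 outputs effort q/C1)
bond 1 |J3  (0-jn J2 has e-setter on 5)
bond 4 |R1  (common-e at J3 fixed by 1)

2  (C1, I1 all integral)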